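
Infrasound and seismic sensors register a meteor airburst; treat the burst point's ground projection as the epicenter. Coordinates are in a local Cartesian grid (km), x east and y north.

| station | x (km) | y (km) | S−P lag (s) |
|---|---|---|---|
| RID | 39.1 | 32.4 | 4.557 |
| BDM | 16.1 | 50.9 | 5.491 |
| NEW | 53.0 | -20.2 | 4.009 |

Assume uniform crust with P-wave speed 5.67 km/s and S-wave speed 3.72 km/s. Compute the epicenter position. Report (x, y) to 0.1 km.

Distance from S−P lag: d = Δt · v_P v_S / (v_P − v_S) = Δt · (5.67·3.72)/(5.67−3.72) ≈ 10.8166·Δt.
So d_RID = 49.29, d_BDM = 59.39, d_NEW = 43.36 km.
Circle about each station: (x − 39.1)² + (y − 32.4)² = 49.29²; (x − 16.1)² + (y − 50.9)² = 59.39²; (x − 53.0)² + (y + 20.2)² = 43.36².
Subtracting the RID equation from the BDM and NEW equations removes the quadratic terms:
-46.0 x + 37.0 y = -826.22
27.8 x − 105.2 y = 1187.88
Solving the 2×2 system: x ≈ 11.3, y ≈ -8.3 km.
Check against RID (with the unrounded x, y): √((x − 39.1)²+(y − 32.4)²) = 49.31 ≈ 49.29 km. ✓

11.3 km east, -8.3 km north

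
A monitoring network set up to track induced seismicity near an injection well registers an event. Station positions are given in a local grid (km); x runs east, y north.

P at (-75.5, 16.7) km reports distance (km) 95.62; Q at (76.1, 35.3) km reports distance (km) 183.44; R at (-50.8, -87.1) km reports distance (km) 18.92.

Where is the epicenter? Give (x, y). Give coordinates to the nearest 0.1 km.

-67.7 km east, -78.6 km north

Circle about each station: (x + 75.5)² + (y − 16.7)² = 95.62²; (x − 76.1)² + (y − 35.3)² = 183.44²; (x + 50.8)² + (y + 87.1)² = 18.92².
Subtracting the P equation from the Q and R equations removes the quadratic terms:
303.2 x + 37.2 y = -23448.89
49.4 x − 207.6 y = 12973.13
Solving the 2×2 system: x ≈ -67.7, y ≈ -78.6 km.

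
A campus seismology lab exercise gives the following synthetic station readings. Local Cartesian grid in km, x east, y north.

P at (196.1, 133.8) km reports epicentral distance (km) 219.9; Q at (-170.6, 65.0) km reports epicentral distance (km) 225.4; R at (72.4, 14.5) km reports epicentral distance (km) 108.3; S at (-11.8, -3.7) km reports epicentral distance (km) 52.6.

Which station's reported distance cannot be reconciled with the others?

Solve using three stations at a time. Using P, Q, S (subtract circle equations pairwise → linear system) gives (x, y) ≈ (38.4, -19.4).
Distances from that point to each station vs reported:
  P: calculated 219.9 vs reported 219.9 → residual 0.0 km
  Q: calculated 225.4 vs reported 225.4 → residual 0.0 km
  R: calculated 48.0 vs reported 108.3 → residual 60.3 km
  S: calculated 52.6 vs reported 52.6 → residual 0.0 km
P, Q, S are mutually consistent (residuals ≈ 0); R is off by 60.3 km.

R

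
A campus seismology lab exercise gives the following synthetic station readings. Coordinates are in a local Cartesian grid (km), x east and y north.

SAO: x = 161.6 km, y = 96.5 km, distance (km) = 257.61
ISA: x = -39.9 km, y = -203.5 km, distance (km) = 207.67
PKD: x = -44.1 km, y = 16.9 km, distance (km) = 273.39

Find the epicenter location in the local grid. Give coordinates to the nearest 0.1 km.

Circle about each station: (x − 161.6)² + (y − 96.5)² = 257.61²; (x + 39.9)² + (y + 203.5)² = 207.67²; (x + 44.1)² + (y − 16.9)² = 273.39².
Subtracting the SAO equation from the ISA and PKD equations removes the quadratic terms:
-403.0 x − 600.0 y = 30813.53
-411.4 x − 159.2 y = -41575.57
Solving the 2×2 system: x ≈ 163.4, y ≈ -161.1 km.
Check against SAO (with the unrounded x, y): √((x − 161.6)²+(y − 96.5)²) = 257.61 ≈ 257.61 km. ✓

(163.4, -161.1)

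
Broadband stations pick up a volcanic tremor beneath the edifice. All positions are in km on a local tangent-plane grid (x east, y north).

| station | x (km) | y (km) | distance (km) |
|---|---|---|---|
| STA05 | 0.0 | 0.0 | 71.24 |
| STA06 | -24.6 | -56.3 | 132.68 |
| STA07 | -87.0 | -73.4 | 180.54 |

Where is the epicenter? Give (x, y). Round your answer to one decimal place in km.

Circle about each station: x² + y² = 71.24²; (x + 24.6)² + (y + 56.3)² = 132.68²; (x + 87.0)² + (y + 73.4)² = 180.54².
Subtracting the STA05 equation from the STA06 and STA07 equations removes the quadratic terms:
-49.2 x − 112.6 y = -8753.99
-174.0 x − 146.8 y = -14562.99
Solving the 2×2 system: x ≈ 28.7, y ≈ 65.2 km.

28.7 km east, 65.2 km north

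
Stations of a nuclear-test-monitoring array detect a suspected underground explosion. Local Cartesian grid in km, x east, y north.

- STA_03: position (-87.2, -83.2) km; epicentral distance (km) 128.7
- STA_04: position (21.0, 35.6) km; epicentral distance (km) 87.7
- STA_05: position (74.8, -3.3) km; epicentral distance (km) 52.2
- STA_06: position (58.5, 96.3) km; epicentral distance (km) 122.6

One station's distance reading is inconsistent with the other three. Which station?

Solve using three stations at a time. Using STA_03, STA_05, STA_06 (subtract circle equations pairwise → linear system) gives (x, y) ≈ (26.0, -21.9).
Distances from that point to each station vs reported:
  STA_03: calculated 128.7 vs reported 128.7 → residual 0.0 km
  STA_04: calculated 57.7 vs reported 87.7 → residual 30.0 km
  STA_05: calculated 52.2 vs reported 52.2 → residual 0.0 km
  STA_06: calculated 122.6 vs reported 122.6 → residual 0.0 km
STA_03, STA_05, STA_06 are mutually consistent (residuals ≈ 0); STA_04 is off by 30.0 km.

STA_04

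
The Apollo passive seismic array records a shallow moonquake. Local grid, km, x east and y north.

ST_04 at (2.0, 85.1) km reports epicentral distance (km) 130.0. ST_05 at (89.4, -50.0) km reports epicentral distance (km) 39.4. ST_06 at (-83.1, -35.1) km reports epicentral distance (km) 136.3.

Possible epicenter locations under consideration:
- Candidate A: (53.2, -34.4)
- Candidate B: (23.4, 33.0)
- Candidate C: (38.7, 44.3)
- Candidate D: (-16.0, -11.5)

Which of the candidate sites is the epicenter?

Candidate A

For each candidate, compare |candidate − station| to the reported distance:
Candidate A: residuals ST_04 0.0, ST_05 0.0, ST_06 0.0 → max 0.0 km
Candidate B: residuals ST_04 73.7, ST_05 66.6, ST_06 9.9 → max 73.7 km
Candidate C: residuals ST_04 75.1, ST_05 67.7, ST_06 9.1 → max 75.1 km
Candidate D: residuals ST_04 31.7, ST_05 72.8, ST_06 65.2 → max 72.8 km
Only Candidate A has all residuals ≈ 0.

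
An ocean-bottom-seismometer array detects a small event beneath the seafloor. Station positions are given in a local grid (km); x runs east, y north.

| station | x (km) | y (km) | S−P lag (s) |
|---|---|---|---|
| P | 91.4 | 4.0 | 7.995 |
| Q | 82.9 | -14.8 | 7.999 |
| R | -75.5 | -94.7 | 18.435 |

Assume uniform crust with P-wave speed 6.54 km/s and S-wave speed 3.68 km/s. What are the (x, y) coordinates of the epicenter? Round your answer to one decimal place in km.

x ≈ 26.6 km, y ≈ 22.1 km

Distance from S−P lag: d = Δt · v_P v_S / (v_P − v_S) = Δt · (6.54·3.68)/(6.54−3.68) ≈ 8.4151·Δt.
So d_P = 67.28, d_Q = 67.31, d_R = 155.13 km.
Circle about each station: (x − 91.4)² + (y − 4.0)² = 67.28²; (x − 82.9)² + (y + 14.8)² = 67.31²; (x + 75.5)² + (y + 94.7)² = 155.13².
Subtracting pairs of circle equations eliminates x²+y² and gives linear equations (the radical axes):
-17.0 x − 37.6 y = -1282.55
-333.8 x − 197.4 y = -13240.34
Solving the 2×2 system: x ≈ 26.6, y ≈ 22.1 km.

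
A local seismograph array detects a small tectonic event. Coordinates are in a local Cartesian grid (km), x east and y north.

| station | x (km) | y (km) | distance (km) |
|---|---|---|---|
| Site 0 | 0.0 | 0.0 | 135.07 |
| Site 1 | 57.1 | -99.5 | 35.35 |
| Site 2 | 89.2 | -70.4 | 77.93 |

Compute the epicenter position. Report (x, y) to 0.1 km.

(38.4, -129.5)

Circle about each station: x² + y² = 135.07²; (x − 57.1)² + (y + 99.5)² = 35.35²; (x − 89.2)² + (y + 70.4)² = 77.93².
Subtracting the Site 0 equation from the Site 1 and Site 2 equations removes the quadratic terms:
114.2 x − 199.0 y = 30154.94
178.4 x − 140.8 y = 25083.62
Solving the 2×2 system: x ≈ 38.4, y ≈ -129.5 km.
Check against Site 0 (with the unrounded x, y): √(x²+y²) = 135.07 ≈ 135.07 km. ✓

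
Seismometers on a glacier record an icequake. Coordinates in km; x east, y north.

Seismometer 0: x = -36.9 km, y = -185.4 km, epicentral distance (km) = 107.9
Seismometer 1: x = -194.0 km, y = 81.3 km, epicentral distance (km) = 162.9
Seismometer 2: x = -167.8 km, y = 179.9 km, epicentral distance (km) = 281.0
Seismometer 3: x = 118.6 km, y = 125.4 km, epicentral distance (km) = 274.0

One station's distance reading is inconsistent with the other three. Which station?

Seismometer 1

Solve using three stations at a time. Using Seismometer 0, Seismometer 2, Seismometer 3 (subtract circle equations pairwise → linear system) gives (x, y) ≈ (-62.2, -80.5).
Distances from that point to each station vs reported:
  Seismometer 0: calculated 107.9 vs reported 107.9 → residual 0.0 km
  Seismometer 1: calculated 208.7 vs reported 162.9 → residual 45.8 km
  Seismometer 2: calculated 281.0 vs reported 281.0 → residual 0.0 km
  Seismometer 3: calculated 274.0 vs reported 274.0 → residual 0.0 km
Seismometer 0, Seismometer 2, Seismometer 3 are mutually consistent (residuals ≈ 0); Seismometer 1 is off by 45.8 km.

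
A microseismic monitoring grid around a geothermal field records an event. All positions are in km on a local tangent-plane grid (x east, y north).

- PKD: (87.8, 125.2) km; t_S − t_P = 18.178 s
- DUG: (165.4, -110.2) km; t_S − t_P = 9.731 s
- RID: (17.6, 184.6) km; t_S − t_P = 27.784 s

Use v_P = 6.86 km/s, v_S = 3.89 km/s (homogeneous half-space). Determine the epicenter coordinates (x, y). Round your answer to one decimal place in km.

Distance from S−P lag: d = Δt · v_P v_S / (v_P − v_S) = Δt · (6.86·3.89)/(6.86−3.89) ≈ 8.9850·Δt.
So d_PKD = 163.33, d_DUG = 87.43, d_RID = 249.64 km.
Circle about each station: (x − 87.8)² + (y − 125.2)² = 163.33²; (x − 165.4)² + (y + 110.2)² = 87.43²; (x − 17.6)² + (y − 184.6)² = 249.64².
Subtracting the PKD equation from the DUG and RID equations removes the quadratic terms:
155.2 x − 470.8 y = 35150.00
-140.4 x + 118.8 y = -24640.40
Solving the 2×2 system: x ≈ 155.8, y ≈ -23.3 km.
Check against PKD (with the unrounded x, y): √((x − 87.8)²+(y − 125.2)²) = 163.33 ≈ 163.33 km. ✓

(155.8, -23.3)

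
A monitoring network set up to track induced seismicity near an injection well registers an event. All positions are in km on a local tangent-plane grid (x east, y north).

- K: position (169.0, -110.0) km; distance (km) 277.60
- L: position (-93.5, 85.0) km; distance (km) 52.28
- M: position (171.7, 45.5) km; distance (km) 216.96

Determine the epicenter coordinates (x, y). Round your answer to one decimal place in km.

Circle about each station: (x − 169.0)² + (y + 110.0)² = 277.60²; (x + 93.5)² + (y − 85.0)² = 52.28²; (x − 171.7)² + (y − 45.5)² = 216.96².
Subtracting the K equation from the L and M equations removes the quadratic terms:
-525.0 x + 390.0 y = 49634.81
5.4 x + 311.0 y = 20880.26
Solving the 2×2 system: x ≈ -44.1, y ≈ 67.9 km.

x ≈ -44.1 km, y ≈ 67.9 km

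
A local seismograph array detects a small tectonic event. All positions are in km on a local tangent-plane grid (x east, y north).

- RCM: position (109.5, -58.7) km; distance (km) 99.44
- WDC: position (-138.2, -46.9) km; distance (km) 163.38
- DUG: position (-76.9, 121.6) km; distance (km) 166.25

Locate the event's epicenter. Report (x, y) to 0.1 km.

Circle about each station: (x − 109.5)² + (y + 58.7)² = 99.44²; (x + 138.2)² + (y + 46.9)² = 163.38²; (x + 76.9)² + (y − 121.6)² = 166.25².
Subtracting the RCM equation from the WDC and DUG equations removes the quadratic terms:
-495.4 x + 23.6 y = -10941.80
-372.8 x + 360.6 y = -12486.52
Solving the 2×2 system: x ≈ 21.5, y ≈ -12.4 km.

x ≈ 21.5 km, y ≈ -12.4 km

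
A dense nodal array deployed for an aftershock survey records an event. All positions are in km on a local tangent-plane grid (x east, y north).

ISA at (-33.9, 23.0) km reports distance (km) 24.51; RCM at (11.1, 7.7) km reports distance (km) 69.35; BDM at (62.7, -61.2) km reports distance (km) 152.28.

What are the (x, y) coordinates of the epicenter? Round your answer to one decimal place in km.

-49.0 km east, 42.3 km north

Circle about each station: (x + 33.9)² + (y − 23.0)² = 24.51²; (x − 11.1)² + (y − 7.7)² = 69.35²; (x − 62.7)² + (y + 61.2)² = 152.28².
Subtracting pairs of circle equations eliminates x²+y² and gives linear equations (the radical axes):
90.0 x − 30.6 y = -5704.39
193.2 x − 168.4 y = -16589.94
Solving the 2×2 system: x ≈ -49.0, y ≈ 42.3 km.
Check against ISA (with the unrounded x, y): √((x + 33.9)²+(y − 23.0)²) = 24.50 ≈ 24.51 km. ✓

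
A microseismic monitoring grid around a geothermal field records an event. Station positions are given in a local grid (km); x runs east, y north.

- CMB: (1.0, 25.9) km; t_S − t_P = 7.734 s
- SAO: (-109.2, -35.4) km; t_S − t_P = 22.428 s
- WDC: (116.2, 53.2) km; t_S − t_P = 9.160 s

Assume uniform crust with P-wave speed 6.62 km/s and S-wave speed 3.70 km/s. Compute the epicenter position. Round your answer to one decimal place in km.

42.7 km east, 75.6 km north

Distance from S−P lag: d = Δt · v_P v_S / (v_P − v_S) = Δt · (6.62·3.70)/(6.62−3.70) ≈ 8.3884·Δt.
So d_CMB = 64.88, d_SAO = 188.13, d_WDC = 76.84 km.
Circle about each station: (x − 1.0)² + (y − 25.9)² = 64.88²; (x + 109.2)² + (y + 35.4)² = 188.13²; (x − 116.2)² + (y − 53.2)² = 76.84².
Subtracting pairs of circle equations eliminates x²+y² and gives linear equations (the radical axes):
-220.4 x − 122.6 y = -18677.49
230.4 x + 54.6 y = 13965.90
Solving the 2×2 system: x ≈ 42.7, y ≈ 75.6 km.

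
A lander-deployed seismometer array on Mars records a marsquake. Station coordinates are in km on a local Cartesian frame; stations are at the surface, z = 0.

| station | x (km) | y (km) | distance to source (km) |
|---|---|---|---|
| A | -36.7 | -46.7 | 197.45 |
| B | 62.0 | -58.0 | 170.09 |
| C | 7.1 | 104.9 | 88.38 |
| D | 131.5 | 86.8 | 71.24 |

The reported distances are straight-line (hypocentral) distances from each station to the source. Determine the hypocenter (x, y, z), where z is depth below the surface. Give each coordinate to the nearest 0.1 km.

x ≈ 81.5 km, y ≈ 104.1 km, depth ≈ 47.7 km

Each station gives a sphere (x−x_i)² + (y−y_i)² + z² = d_i² (stations at z=0).
Subtracting the A sphere from B and C: z² cancels, leaving linear equations in x and y:
197.4 x − 22.6 y = 13736.11
87.6 x + 303.2 y = 38702.12
Solving: x ≈ 81.503, y ≈ 104.098 km (keep extra digits for the depth step; rounded: 81.5, 104.1).
Then from the A sphere: z² = 197.45² − (x + 36.7)² − (y + 46.7)² with x = 81.503, y = 104.098, so z ≈ 47.692 ≈ 47.7 km.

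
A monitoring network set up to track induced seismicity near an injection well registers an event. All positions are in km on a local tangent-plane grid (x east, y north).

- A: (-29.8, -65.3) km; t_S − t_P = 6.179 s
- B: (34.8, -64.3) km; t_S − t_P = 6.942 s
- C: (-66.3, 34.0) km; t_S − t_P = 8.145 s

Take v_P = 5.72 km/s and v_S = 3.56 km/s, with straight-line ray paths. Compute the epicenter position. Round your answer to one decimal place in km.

(-5.2, -12.5)

Distance from S−P lag: d = Δt · v_P v_S / (v_P − v_S) = Δt · (5.72·3.56)/(5.72−3.56) ≈ 9.4274·Δt.
So d_A = 58.25, d_B = 65.45, d_C = 76.79 km.
Circle about each station: (x + 29.8)² + (y + 65.3)² = 58.25²; (x − 34.8)² + (y + 64.3)² = 65.45²; (x + 66.3)² + (y − 34.0)² = 76.79².
Subtracting the A equation from the B and C equations removes the quadratic terms:
129.2 x + 2.0 y = -697.24
-73.0 x + 198.6 y = -2104.08
Solving the 2×2 system: x ≈ -5.2, y ≈ -12.5 km.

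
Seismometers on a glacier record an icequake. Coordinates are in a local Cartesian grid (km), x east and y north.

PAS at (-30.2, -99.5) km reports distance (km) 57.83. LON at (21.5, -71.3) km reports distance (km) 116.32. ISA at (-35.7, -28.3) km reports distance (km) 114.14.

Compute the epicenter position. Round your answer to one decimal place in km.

Circle about each station: (x + 30.2)² + (y + 99.5)² = 57.83²; (x − 21.5)² + (y + 71.3)² = 116.32²; (x + 35.7)² + (y + 28.3)² = 114.14².
Subtracting the PAS equation from the LON and ISA equations removes the quadratic terms:
103.4 x + 56.4 y = -15452.38
-11.0 x + 142.4 y = -18420.54
Solving the 2×2 system: x ≈ -75.7, y ≈ -135.2 km.

-75.7 km east, -135.2 km north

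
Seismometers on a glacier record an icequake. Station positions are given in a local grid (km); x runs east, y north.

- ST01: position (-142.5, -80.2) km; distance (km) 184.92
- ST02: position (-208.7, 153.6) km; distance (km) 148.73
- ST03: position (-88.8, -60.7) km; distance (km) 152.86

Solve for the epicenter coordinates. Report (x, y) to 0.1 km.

(-73.6, 91.4)

Circle about each station: (x + 142.5)² + (y + 80.2)² = 184.92²; (x + 208.7)² + (y − 153.6)² = 148.73²; (x + 88.8)² + (y + 60.7)² = 152.86².
Subtracting pairs of circle equations eliminates x²+y² and gives linear equations (the radical axes):
-132.4 x + 467.6 y = 52485.15
107.4 x + 39.0 y = -4339.13
Solving the 2×2 system: x ≈ -73.6, y ≈ 91.4 km.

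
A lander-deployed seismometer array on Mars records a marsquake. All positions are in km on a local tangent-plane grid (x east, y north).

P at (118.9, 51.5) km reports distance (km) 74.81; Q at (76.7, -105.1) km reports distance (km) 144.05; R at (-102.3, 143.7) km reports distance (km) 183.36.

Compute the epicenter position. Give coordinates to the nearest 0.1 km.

Circle about each station: (x − 118.9)² + (y − 51.5)² = 74.81²; (x − 76.7)² + (y + 105.1)² = 144.05²; (x + 102.3)² + (y − 143.7)² = 183.36².
Subtracting the P equation from the Q and R equations removes the quadratic terms:
-84.4 x − 313.2 y = -15014.43
-442.4 x + 184.4 y = -13698.83
Solving the 2×2 system: x ≈ 45.8, y ≈ 35.6 km.
Check against P (with the unrounded x, y): √((x − 118.9)²+(y − 51.5)²) = 74.81 ≈ 74.81 km. ✓

(45.8, 35.6)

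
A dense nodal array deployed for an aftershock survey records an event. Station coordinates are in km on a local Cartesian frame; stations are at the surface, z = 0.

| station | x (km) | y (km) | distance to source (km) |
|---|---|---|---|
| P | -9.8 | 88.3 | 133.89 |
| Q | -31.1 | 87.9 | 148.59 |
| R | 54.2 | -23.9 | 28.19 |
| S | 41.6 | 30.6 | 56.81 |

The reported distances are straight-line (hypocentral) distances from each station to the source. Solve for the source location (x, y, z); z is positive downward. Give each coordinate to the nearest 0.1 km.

(78.9, -11.8, 6.2)

Each station gives a sphere (x−x_i)² + (y−y_i)² + z² = d_i² (stations at z=0).
Subtracting the P sphere from Q and R: z² cancels, leaving linear equations in x and y:
-42.6 x − 0.8 y = -3351.77
128.0 x − 224.4 y = 12747.78
Solving: x ≈ 78.902, y ≈ -11.802 km (keep extra digits for the depth step; rounded: 78.9, -11.8).
Then from the P sphere: z² = 133.89² − (x + 9.8)² − (y − 88.3)² with x = 78.902, y = -11.802, so z ≈ 6.171 ≈ 6.2 km.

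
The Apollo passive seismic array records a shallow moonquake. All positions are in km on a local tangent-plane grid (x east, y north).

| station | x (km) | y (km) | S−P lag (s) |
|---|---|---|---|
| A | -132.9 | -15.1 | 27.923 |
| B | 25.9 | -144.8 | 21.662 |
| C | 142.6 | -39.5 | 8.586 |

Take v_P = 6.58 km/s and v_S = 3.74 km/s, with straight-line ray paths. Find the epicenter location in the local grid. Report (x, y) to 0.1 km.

105.7 km east, 25.1 km north

Distance from S−P lag: d = Δt · v_P v_S / (v_P − v_S) = Δt · (6.58·3.74)/(6.58−3.74) ≈ 8.6652·Δt.
So d_A = 241.96, d_B = 187.71, d_C = 74.40 km.
Circle about each station: (x + 132.9)² + (y + 15.1)² = 241.96²; (x − 25.9)² + (y + 144.8)² = 187.71²; (x − 142.6)² + (y + 39.5)² = 74.40².
Subtracting pairs of circle equations eliminates x²+y² and gives linear equations (the radical axes):
317.6 x − 259.4 y = 27057.03
551.0 x − 48.8 y = 57013.87
Solving the 2×2 system: x ≈ 105.7, y ≈ 25.1 km.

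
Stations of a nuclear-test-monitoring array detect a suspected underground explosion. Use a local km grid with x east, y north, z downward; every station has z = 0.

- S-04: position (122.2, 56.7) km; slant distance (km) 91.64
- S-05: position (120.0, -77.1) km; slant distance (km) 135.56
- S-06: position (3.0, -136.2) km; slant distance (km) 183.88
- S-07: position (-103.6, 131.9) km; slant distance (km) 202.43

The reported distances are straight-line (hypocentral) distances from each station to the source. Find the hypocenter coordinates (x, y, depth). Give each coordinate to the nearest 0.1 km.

Each station gives a sphere (x−x_i)² + (y−y_i)² + z² = d_i² (stations at z=0).
Subtracting the S-04 sphere from S-05 and S-06: z² cancels, leaving linear equations in x and y:
-4.4 x − 267.6 y = -7781.94
-238.4 x − 385.8 y = -25002.25
Solving: x ≈ 59.395, y ≈ 28.104 km (keep extra digits for the depth step; rounded: 59.4, 28.1).
Then from the S-04 sphere: z² = 91.64² − (x − 122.2)² − (y − 56.7)² with x = 59.395, y = 28.104, so z ≈ 60.297 ≈ 60.3 km.

x ≈ 59.4 km, y ≈ 28.1 km, depth ≈ 60.3 km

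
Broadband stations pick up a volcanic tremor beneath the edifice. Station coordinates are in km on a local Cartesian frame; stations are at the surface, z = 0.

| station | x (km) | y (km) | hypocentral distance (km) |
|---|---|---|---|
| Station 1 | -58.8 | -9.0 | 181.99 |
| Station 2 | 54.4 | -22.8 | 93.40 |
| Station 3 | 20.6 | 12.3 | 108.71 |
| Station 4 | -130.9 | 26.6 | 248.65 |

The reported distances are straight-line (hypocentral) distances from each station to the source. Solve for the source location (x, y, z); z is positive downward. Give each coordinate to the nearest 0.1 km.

(110.0, 20.5, 61.3)

Each station gives a sphere (x−x_i)² + (y−y_i)² + z² = d_i² (stations at z=0).
Subtracting the Station 1 sphere from Station 2 and Station 3: z² cancels, leaving linear equations in x and y:
226.4 x − 27.6 y = 24337.56
158.8 x + 42.6 y = 18339.71
Solving: x ≈ 109.995, y ≈ 20.482 km (keep extra digits for the depth step; rounded: 110.0, 20.5).
Then from the Station 1 sphere: z² = 181.99² − (x + 58.8)² − (y + 9.0)² with x = 109.995, y = 20.482, so z ≈ 61.314 ≈ 61.3 km.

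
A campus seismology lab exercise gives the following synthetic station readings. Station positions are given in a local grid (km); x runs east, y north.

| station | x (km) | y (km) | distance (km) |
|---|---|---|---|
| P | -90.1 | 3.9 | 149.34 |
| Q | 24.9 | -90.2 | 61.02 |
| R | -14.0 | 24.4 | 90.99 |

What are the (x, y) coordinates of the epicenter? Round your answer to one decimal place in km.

Circle about each station: (x + 90.1)² + (y − 3.9)² = 149.34²; (x − 24.9)² + (y + 90.2)² = 61.02²; (x + 14.0)² + (y − 24.4)² = 90.99².
Subtracting the P equation from the Q and R equations removes the quadratic terms:
230.0 x − 188.2 y = 19201.83
152.2 x + 41.0 y = 6681.40
Solving the 2×2 system: x ≈ 53.7, y ≈ -36.4 km.
Check against P (with the unrounded x, y): √((x + 90.1)²+(y − 3.9)²) = 149.34 ≈ 149.34 km. ✓

(53.7, -36.4)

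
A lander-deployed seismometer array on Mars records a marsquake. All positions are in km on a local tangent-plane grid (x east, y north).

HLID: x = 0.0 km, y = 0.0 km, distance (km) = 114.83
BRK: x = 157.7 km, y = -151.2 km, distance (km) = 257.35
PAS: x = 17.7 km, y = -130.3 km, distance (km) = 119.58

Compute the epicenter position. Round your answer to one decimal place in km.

(-87.8, -74.0)

Circle about each station: x² + y² = 114.83²; (x − 157.7)² + (y + 151.2)² = 257.35²; (x − 17.7)² + (y + 130.3)² = 119.58².
Subtracting pairs of circle equations eliminates x²+y² and gives linear equations (the radical axes):
315.4 x − 302.4 y = -5312.36
35.4 x − 260.6 y = 16177.93
Solving the 2×2 system: x ≈ -87.8, y ≈ -74.0 km.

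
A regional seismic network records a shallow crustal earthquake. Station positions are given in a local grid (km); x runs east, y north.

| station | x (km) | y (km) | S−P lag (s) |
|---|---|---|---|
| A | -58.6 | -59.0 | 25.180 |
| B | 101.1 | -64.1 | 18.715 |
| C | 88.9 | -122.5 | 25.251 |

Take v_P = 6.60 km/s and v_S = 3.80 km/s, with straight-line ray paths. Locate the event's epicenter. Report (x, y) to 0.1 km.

Distance from S−P lag: d = Δt · v_P v_S / (v_P − v_S) = Δt · (6.60·3.80)/(6.60−3.80) ≈ 8.9571·Δt.
So d_A = 225.54, d_B = 167.63, d_C = 226.18 km.
Circle about each station: (x + 58.6)² + (y + 59.0)² = 225.54²; (x − 101.1)² + (y + 64.1)² = 167.63²; (x − 88.9)² + (y + 122.5)² = 226.18².
Subtracting the A equation from the B and C equations removes the quadratic terms:
319.4 x − 10.2 y = 30183.53
295.0 x − 127.0 y = 15705.40
Solving the 2×2 system: x ≈ 97.8, y ≈ 103.5 km.

x ≈ 97.8 km, y ≈ 103.5 km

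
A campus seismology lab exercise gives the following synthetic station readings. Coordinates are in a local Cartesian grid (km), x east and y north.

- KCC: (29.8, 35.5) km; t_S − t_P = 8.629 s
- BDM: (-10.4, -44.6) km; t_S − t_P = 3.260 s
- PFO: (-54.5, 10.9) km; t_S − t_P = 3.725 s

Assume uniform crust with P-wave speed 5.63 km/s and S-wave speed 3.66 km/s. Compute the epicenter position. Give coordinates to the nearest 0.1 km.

-37.8 km east, -24.3 km north

Distance from S−P lag: d = Δt · v_P v_S / (v_P − v_S) = Δt · (5.63·3.66)/(5.63−3.66) ≈ 10.4598·Δt.
So d_KCC = 90.26, d_BDM = 34.10, d_PFO = 38.96 km.
Circle about each station: (x − 29.8)² + (y − 35.5)² = 90.26²; (x + 10.4)² + (y + 44.6)² = 34.10²; (x + 54.5)² + (y − 10.9)² = 38.96².
Subtracting the KCC equation from the BDM and PFO equations removes the quadratic terms:
-80.4 x − 160.2 y = 6933.09
-168.6 x − 49.2 y = 7569.76
Solving the 2×2 system: x ≈ -37.8, y ≈ -24.3 km.
Check against KCC (with the unrounded x, y): √((x − 29.8)²+(y − 35.5)²) = 90.26 ≈ 90.26 km. ✓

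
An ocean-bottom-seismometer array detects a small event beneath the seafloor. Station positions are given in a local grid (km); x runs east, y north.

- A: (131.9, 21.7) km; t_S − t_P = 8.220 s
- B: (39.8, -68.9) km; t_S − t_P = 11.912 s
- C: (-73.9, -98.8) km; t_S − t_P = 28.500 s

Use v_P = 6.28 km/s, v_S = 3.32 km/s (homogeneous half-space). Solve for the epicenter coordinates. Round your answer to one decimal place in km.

Distance from S−P lag: d = Δt · v_P v_S / (v_P − v_S) = Δt · (6.28·3.32)/(6.28−3.32) ≈ 7.0438·Δt.
So d_A = 57.90, d_B = 83.91, d_C = 200.75 km.
Circle about each station: (x − 131.9)² + (y − 21.7)² = 57.90²; (x − 39.8)² + (y + 68.9)² = 83.91²; (x + 73.9)² + (y + 98.8)² = 200.75².
Subtracting the A equation from the B and C equations removes the quadratic terms:
-184.2 x − 181.2 y = -15225.73
-411.6 x − 241.0 y = -39594.00
Solving the 2×2 system: x ≈ 116.1, y ≈ -34.0 km.
Check against A (with the unrounded x, y): √((x − 131.9)²+(y − 21.7)²) = 57.89 ≈ 57.90 km. ✓

x ≈ 116.1 km, y ≈ -34.0 km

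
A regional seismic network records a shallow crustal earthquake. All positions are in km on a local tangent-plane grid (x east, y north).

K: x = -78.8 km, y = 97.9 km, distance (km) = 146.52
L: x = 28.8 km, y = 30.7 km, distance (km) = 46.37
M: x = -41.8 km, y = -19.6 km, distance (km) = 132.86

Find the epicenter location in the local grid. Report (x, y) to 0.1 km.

63.2 km east, 61.8 km north

Circle about each station: (x + 78.8)² + (y − 97.9)² = 146.52²; (x − 28.8)² + (y − 30.7)² = 46.37²; (x + 41.8)² + (y + 19.6)² = 132.86².
Subtracting the K equation from the L and M equations removes the quadratic terms:
215.2 x − 134.4 y = 5296.01
74.0 x − 235.0 y = -9846.12
Solving the 2×2 system: x ≈ 63.2, y ≈ 61.8 km.
Check against K (with the unrounded x, y): √((x + 78.8)²+(y − 97.9)²) = 146.52 ≈ 146.52 km. ✓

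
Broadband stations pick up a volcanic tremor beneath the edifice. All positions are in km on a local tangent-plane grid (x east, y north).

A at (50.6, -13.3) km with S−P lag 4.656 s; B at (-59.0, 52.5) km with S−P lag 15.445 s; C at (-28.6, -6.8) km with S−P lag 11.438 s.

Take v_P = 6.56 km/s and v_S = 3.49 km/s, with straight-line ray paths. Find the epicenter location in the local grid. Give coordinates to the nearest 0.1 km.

Distance from S−P lag: d = Δt · v_P v_S / (v_P − v_S) = Δt · (6.56·3.49)/(6.56−3.49) ≈ 7.4575·Δt.
So d_A = 34.72, d_B = 115.18, d_C = 85.30 km.
Circle about each station: (x − 50.6)² + (y + 13.3)² = 34.72²; (x + 59.0)² + (y − 52.5)² = 115.18²; (x + 28.6)² + (y + 6.8)² = 85.30².
Subtracting the A equation from the B and C equations removes the quadratic terms:
-219.2 x + 131.6 y = -8560.95
-158.4 x + 13.0 y = -7943.66
Solving the 2×2 system: x ≈ 51.9, y ≈ 21.4 km.

51.9 km east, 21.4 km north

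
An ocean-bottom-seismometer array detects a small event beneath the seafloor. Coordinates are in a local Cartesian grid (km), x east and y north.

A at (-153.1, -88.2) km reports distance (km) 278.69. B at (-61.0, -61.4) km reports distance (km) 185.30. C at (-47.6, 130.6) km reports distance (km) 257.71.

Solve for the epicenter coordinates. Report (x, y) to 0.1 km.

(124.3, -61.4)

Circle about each station: (x + 153.1)² + (y + 88.2)² = 278.69²; (x + 61.0)² + (y + 61.4)² = 185.30²; (x + 47.6)² + (y − 130.6)² = 257.71².
Subtracting the A equation from the B and C equations removes the quadratic terms:
184.2 x + 53.6 y = 19604.14
211.0 x + 437.6 y = -643.06
Solving the 2×2 system: x ≈ 124.3, y ≈ -61.4 km.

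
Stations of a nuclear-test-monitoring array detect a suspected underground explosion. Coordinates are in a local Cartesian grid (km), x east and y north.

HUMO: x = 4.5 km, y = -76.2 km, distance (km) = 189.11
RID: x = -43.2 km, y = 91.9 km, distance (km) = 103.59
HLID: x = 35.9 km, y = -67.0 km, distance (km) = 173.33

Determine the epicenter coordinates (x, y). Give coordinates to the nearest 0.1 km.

59.6 km east, 104.7 km north

Circle about each station: (x − 4.5)² + (y + 76.2)² = 189.11²; (x + 43.2)² + (y − 91.9)² = 103.59²; (x − 35.9)² + (y + 67.0)² = 173.33².
Subtracting the HUMO equation from the RID and HLID equations removes the quadratic terms:
-95.4 x + 336.2 y = 29516.86
62.8 x + 18.4 y = 5670.42
Solving the 2×2 system: x ≈ 59.6, y ≈ 104.7 km.
Check against HUMO (with the unrounded x, y): √((x − 4.5)²+(y + 76.2)²) = 189.12 ≈ 189.11 km. ✓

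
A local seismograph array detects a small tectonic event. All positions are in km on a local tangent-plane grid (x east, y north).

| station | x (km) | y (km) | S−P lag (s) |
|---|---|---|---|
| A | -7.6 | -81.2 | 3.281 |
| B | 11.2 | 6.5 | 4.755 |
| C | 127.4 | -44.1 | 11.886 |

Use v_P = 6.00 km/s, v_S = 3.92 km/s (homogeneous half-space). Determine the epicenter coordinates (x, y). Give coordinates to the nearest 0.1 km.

Distance from S−P lag: d = Δt · v_P v_S / (v_P − v_S) = Δt · (6.00·3.92)/(6.00−3.92) ≈ 11.3077·Δt.
So d_A = 37.10, d_B = 53.77, d_C = 134.40 km.
Circle about each station: (x + 7.6)² + (y + 81.2)² = 37.10²; (x − 11.2)² + (y − 6.5)² = 53.77²; (x − 127.4)² + (y + 44.1)² = 134.40².
Subtracting the A equation from the B and C equations removes the quadratic terms:
37.6 x + 175.4 y = -7998.31
270.0 x + 74.2 y = -5162.58
Solving the 2×2 system: x ≈ -7.0, y ≈ -44.1 km.

x ≈ -7.0 km, y ≈ -44.1 km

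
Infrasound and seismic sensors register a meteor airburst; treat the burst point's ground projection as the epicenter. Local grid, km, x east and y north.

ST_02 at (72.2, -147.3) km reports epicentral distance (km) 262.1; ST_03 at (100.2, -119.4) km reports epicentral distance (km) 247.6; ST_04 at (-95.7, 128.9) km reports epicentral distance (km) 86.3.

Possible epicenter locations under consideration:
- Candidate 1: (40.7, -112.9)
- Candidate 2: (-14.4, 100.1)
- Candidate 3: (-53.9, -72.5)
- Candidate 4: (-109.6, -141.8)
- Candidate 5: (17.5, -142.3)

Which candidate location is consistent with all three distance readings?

For each candidate, compare |candidate − station| to the reported distance:
Candidate 1: residuals ST_02 215.5, ST_03 187.7, ST_04 191.3 → max 215.5 km
Candidate 2: residuals ST_02 0.0, ST_03 0.0, ST_04 0.0 → max 0.0 km
Candidate 3: residuals ST_02 115.5, ST_03 86.5, ST_04 119.4 → max 119.4 km
Candidate 4: residuals ST_02 80.2, ST_03 36.6, ST_04 184.8 → max 184.8 km
Candidate 5: residuals ST_02 207.2, ST_03 161.8, ST_04 207.6 → max 207.6 km
Only Candidate 2 has all residuals ≈ 0.

Candidate 2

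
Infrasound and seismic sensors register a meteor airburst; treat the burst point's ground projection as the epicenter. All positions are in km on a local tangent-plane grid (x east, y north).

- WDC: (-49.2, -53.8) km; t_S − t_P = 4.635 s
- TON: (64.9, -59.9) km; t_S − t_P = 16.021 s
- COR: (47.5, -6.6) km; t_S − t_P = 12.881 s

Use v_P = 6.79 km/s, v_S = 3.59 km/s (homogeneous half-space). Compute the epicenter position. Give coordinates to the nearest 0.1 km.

Distance from S−P lag: d = Δt · v_P v_S / (v_P − v_S) = Δt · (6.79·3.59)/(6.79−3.59) ≈ 7.6175·Δt.
So d_WDC = 35.31, d_TON = 122.04, d_COR = 98.12 km.
Circle about each station: (x + 49.2)² + (y + 53.8)² = 35.31²; (x − 64.9)² + (y + 59.9)² = 122.04²; (x − 47.5)² + (y + 6.6)² = 98.12².
Subtracting the WDC equation from the TON and COR equations removes the quadratic terms:
228.2 x − 12.2 y = -11162.03
193.4 x + 94.4 y = -11396.01
Solving the 2×2 system: x ≈ -49.9, y ≈ -18.5 km.

-49.9 km east, -18.5 km north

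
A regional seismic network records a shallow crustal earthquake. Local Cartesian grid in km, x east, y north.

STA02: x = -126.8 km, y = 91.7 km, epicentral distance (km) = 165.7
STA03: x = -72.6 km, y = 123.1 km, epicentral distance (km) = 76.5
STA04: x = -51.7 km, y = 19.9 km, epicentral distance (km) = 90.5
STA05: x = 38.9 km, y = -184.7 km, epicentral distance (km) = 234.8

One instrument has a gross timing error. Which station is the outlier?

STA03

Solve using three stations at a time. Using STA02, STA04, STA05 (subtract circle equations pairwise → linear system) gives (x, y) ≈ (33.4, 49.9).
Distances from that point to each station vs reported:
  STA02: calculated 165.6 vs reported 165.7 → residual 0.1 km
  STA03: calculated 128.8 vs reported 76.5 → residual 52.3 km
  STA04: calculated 90.3 vs reported 90.5 → residual 0.2 km
  STA05: calculated 234.7 vs reported 234.8 → residual 0.1 km
STA02, STA04, STA05 are mutually consistent (residuals ≈ 0); STA03 is off by 52.3 km.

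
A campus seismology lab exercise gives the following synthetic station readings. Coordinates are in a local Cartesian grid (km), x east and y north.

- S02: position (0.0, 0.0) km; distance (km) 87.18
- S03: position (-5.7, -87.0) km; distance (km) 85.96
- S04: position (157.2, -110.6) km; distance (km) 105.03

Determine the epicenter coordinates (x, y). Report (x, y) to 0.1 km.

Circle about each station: x² + y² = 87.18²; (x + 5.7)² + (y + 87.0)² = 85.96²; (x − 157.2)² + (y + 110.6)² = 105.03².
Subtracting pairs of circle equations eliminates x²+y² and gives linear equations (the radical axes):
-11.4 x − 174.0 y = 7812.72
314.4 x − 221.2 y = 33513.25
Solving the 2×2 system: x ≈ 71.7, y ≈ -49.6 km.

(71.7, -49.6)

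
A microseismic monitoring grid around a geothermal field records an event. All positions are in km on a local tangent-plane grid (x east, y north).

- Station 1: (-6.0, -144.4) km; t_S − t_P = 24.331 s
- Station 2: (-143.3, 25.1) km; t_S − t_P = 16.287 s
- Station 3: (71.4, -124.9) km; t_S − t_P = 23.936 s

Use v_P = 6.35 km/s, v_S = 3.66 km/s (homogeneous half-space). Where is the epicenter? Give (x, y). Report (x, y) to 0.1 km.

Distance from S−P lag: d = Δt · v_P v_S / (v_P − v_S) = Δt · (6.35·3.66)/(6.35−3.66) ≈ 8.6398·Δt.
So d_Station 1 = 210.21, d_Station 2 = 140.72, d_Station 3 = 206.80 km.
Circle about each station: (x + 6.0)² + (y + 144.4)² = 210.21²; (x + 143.3)² + (y − 25.1)² = 140.72²; (x − 71.4)² + (y + 124.9)² = 206.80².
Subtracting the Station 1 equation from the Station 2 and Station 3 equations removes the quadratic terms:
-274.6 x + 339.0 y = 24663.67
154.8 x + 39.0 y = 1232.61
Solving the 2×2 system: x ≈ -8.6, y ≈ 65.8 km.

x ≈ -8.6 km, y ≈ 65.8 km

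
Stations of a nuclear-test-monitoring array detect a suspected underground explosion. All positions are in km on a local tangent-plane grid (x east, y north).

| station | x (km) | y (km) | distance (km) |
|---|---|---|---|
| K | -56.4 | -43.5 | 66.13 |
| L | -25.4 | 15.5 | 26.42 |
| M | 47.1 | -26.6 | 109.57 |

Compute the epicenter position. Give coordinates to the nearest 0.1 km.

-50.9 km east, 22.4 km north

Circle about each station: (x + 56.4)² + (y + 43.5)² = 66.13²; (x + 25.4)² + (y − 15.5)² = 26.42²; (x − 47.1)² + (y + 26.6)² = 109.57².
Subtracting the K equation from the L and M equations removes the quadratic terms:
62.0 x + 118.0 y = -512.64
207.0 x + 33.8 y = -9779.65
Solving the 2×2 system: x ≈ -50.9, y ≈ 22.4 km.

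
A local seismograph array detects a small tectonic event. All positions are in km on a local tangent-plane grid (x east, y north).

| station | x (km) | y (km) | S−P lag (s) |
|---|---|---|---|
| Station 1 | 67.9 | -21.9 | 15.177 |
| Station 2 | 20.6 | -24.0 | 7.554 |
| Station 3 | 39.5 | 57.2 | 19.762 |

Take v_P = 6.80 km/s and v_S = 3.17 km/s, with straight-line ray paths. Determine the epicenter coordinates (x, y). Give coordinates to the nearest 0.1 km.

Distance from S−P lag: d = Δt · v_P v_S / (v_P − v_S) = Δt · (6.80·3.17)/(6.80−3.17) ≈ 5.9383·Δt.
So d_Station 1 = 90.13, d_Station 2 = 44.86, d_Station 3 = 117.35 km.
Circle about each station: (x − 67.9)² + (y + 21.9)² = 90.13²; (x − 20.6)² + (y + 24.0)² = 44.86²; (x − 39.5)² + (y − 57.2)² = 117.35².
Subtracting the Station 1 equation from the Station 2 and Station 3 equations removes the quadratic terms:
-94.6 x − 4.2 y = 2021.34
-56.8 x + 158.2 y = -5905.54
Solving the 2×2 system: x ≈ -19.4, y ≈ -44.3 km.

(-19.4, -44.3)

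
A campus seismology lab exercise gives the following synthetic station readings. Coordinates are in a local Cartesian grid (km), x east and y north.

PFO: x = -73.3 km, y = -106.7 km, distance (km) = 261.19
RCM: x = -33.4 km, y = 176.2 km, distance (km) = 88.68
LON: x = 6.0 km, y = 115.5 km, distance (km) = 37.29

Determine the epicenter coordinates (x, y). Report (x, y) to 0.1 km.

x ≈ 41.1 km, y ≈ 128.1 km

Circle about each station: (x + 73.3)² + (y + 106.7)² = 261.19²; (x + 33.4)² + (y − 176.2)² = 88.68²; (x − 6.0)² + (y − 115.5)² = 37.29².
Subtracting the PFO equation from the RCM and LON equations removes the quadratic terms:
79.8 x + 565.8 y = 75760.29
158.6 x + 444.4 y = 63448.14
Solving the 2×2 system: x ≈ 41.1, y ≈ 128.1 km.
Check against PFO (with the unrounded x, y): √((x + 73.3)²+(y + 106.7)²) = 261.19 ≈ 261.19 km. ✓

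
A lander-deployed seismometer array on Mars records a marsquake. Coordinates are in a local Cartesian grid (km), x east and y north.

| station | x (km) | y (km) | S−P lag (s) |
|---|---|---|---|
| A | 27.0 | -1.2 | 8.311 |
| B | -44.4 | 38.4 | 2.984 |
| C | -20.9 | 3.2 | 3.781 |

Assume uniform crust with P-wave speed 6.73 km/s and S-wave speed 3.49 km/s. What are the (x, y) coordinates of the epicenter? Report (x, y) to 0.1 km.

Distance from S−P lag: d = Δt · v_P v_S / (v_P − v_S) = Δt · (6.73·3.49)/(6.73−3.49) ≈ 7.2493·Δt.
So d_A = 60.25, d_B = 21.63, d_C = 27.41 km.
Circle about each station: (x − 27.0)² + (y + 1.2)² = 60.25²; (x + 44.4)² + (y − 38.4)² = 21.63²; (x + 20.9)² + (y − 3.2)² = 27.41².
Subtracting the A equation from the B and C equations removes the quadratic terms:
-142.8 x + 79.2 y = 5877.69
-95.8 x + 8.8 y = 2595.36
Solving the 2×2 system: x ≈ -24.3, y ≈ 30.4 km.
Check against A (with the unrounded x, y): √((x − 27.0)²+(y + 1.2)²) = 60.25 ≈ 60.25 km. ✓

-24.3 km east, 30.4 km north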